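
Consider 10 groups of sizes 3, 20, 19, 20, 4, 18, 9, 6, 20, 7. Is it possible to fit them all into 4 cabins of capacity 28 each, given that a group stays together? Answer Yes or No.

No

Total = 126; ⌈126/28⌉ = 5.
At least 5 cabins are required, but only 4 are allowed.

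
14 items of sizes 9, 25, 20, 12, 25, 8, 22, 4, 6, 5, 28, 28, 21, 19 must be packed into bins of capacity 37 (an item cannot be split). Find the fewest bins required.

Total = 28 + 28 + 25 + 25 + 22 + 21 + 20 + 19 + 12 + 9 + 8 + 6 + 5 + 4 = 232.
Lower bound: ⌈232/37⌉ = 7 bins.
Also, 8 items each exceed 37/2, and no two of those can share a bin, so at least 8 bins are needed.
A packing using 8 bins:
  bin 1: 28 + 9 = 37
  bin 2: 28 + 8 = 36
  bin 3: 25 + 12 = 37
  bin 4: 25 + 6 + 5 = 36
  bin 5: 22 + 4 = 26
  bin 6: 21 = 21
  bin 7: 20 = 20
  bin 8: 19 = 19
This matches the lower bound, so 8 is optimal.

8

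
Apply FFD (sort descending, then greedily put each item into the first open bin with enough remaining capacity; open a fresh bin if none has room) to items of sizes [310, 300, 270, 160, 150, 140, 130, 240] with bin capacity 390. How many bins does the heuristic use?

Sorted descending: 310, 300, 270, 240, 160, 150, 140, 130.
  310 → bin 1 (new)  [load 310/390]
  300 → bin 2 (new)  [load 300/390]
  270 → bin 3 (new)  [load 270/390]
  240 → bin 4 (new)  [load 240/390]
  160 → bin 5 (new)  [load 160/390]
  150 → bin 4  [load 390/390]
  140 → bin 5  [load 300/390]
  130 → bin 6 (new)  [load 130/390]
6 bins opened.

6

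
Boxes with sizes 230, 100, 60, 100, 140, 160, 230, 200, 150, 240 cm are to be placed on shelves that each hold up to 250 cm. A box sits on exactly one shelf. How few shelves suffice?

7

Total = 240 + 230 + 230 + 200 + 160 + 150 + 140 + 100 + 100 + 60 = 1610 cm.
Lower bound: ⌈1610/250⌉ = 7 shelves.
A packing using 7 shelves:
  shelf 1: 240 = 240
  shelf 2: 230 = 230
  shelf 3: 230 = 230
  shelf 4: 200 = 200
  shelf 5: 160 + 60 = 220
  shelf 6: 150 + 100 = 250
  shelf 7: 140 + 100 = 240
This matches the lower bound, so 7 is optimal.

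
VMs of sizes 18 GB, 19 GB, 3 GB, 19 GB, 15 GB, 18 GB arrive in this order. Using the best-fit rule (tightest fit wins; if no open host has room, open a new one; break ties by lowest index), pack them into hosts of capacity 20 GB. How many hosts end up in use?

  18 → host 1 (new)  [load 18/20]
  19 → host 2 (new)  [load 19/20]
  3 → host 3 (new)  [load 3/20]
  19 → host 4 (new)  [load 19/20]
  15 → host 3  [load 18/20]
  18 → host 5 (new)  [load 18/20]
5 hosts opened.

5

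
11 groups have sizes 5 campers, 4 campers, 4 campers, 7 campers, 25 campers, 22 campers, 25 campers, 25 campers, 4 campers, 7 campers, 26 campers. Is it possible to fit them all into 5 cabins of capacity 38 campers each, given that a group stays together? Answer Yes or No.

Yes

A valid assignment using 5 cabins:
  cabin 1: 26 + 7 + 5 = 38
  cabin 2: 25 + 7 + 4 = 36
  cabin 3: 25 + 4 + 4 = 33
  cabin 4: 25 = 25
  cabin 5: 22 = 22
Every load is within 38 campers, so 5 cabins suffice.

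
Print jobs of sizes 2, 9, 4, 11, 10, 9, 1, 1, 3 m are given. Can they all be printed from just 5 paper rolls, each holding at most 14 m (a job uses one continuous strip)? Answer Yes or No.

A valid assignment using 4 paper rolls:
  roll 1: 11 + 3 = 14
  roll 2: 10 + 4 = 14
  roll 3: 9 + 2 + 1 + 1 = 13
  roll 4: 9 = 9
That uses only 4 ≤ 5, so 5 paper rolls are enough.

Yes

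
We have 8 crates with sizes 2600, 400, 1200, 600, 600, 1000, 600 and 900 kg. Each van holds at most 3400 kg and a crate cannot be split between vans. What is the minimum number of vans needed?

Total = 2600 + 1200 + 1000 + 900 + 600 + 600 + 600 + 400 = 7900 kg.
Lower bound: ⌈7900/3400⌉ = 3 vans.
A packing using 3 vans:
  van 1: 2600 + 600 = 3200
  van 2: 1200 + 1000 + 900 = 3100
  van 3: 600 + 600 + 400 = 1600
This matches the lower bound, so 3 is optimal.

3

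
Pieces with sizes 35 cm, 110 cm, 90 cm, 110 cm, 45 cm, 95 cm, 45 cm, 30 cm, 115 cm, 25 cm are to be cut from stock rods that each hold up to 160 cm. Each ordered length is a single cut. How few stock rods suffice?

Total = 115 + 110 + 110 + 95 + 90 + 45 + 45 + 35 + 30 + 25 = 700 cm.
Lower bound: ⌈700/160⌉ = 5 stock rods.
A packing using 5 stock rods:
  stock rod 1: 115 + 45 = 160
  stock rod 2: 110 + 45 = 155
  stock rod 3: 110 + 35 = 145
  stock rod 4: 95 + 30 + 25 = 150
  stock rod 5: 90 = 90
This matches the lower bound, so 5 is optimal.

5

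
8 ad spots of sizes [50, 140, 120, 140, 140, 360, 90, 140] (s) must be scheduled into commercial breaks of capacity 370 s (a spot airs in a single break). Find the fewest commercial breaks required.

Total = 360 + 140 + 140 + 140 + 140 + 120 + 90 + 50 = 1180 s.
Lower bound: ⌈1180/370⌉ = 4 commercial breaks.
A packing using 4 commercial breaks:
  break 1: 360 = 360
  break 2: 140 + 140 + 90 = 370
  break 3: 140 + 140 + 50 = 330
  break 4: 120 = 120
This matches the lower bound, so 4 is optimal.

4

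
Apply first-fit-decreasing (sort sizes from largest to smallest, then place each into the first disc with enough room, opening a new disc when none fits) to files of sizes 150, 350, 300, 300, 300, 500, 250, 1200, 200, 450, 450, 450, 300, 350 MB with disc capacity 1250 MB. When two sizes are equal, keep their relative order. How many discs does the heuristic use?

Sorted descending: 1200, 500, 450, 450, 450, 350, 350, 300, 300, 300, 300, 250, 200, 150.
  1200 → disc 1 (new)  [load 1200/1250]
  500 → disc 2 (new)  [load 500/1250]
  450 → disc 2  [load 950/1250]
  450 → disc 3 (new)  [load 450/1250]
  450 → disc 3  [load 900/1250]
  350 → disc 3  [load 1250/1250]
  350 → disc 4 (new)  [load 350/1250]
  300 → disc 2  [load 1250/1250]
  300 → disc 4  [load 650/1250]
  300 → disc 4  [load 950/1250]
  300 → disc 4  [load 1250/1250]
  250 → disc 5 (new)  [load 250/1250]
  200 → disc 5  [load 450/1250]
  150 → disc 5  [load 600/1250]
5 discs opened.

5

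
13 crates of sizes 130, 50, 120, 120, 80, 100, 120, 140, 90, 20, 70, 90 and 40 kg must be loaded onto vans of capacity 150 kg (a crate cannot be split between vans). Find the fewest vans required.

Total = 140 + 130 + 120 + 120 + 120 + 100 + 90 + 90 + 80 + 70 + 50 + 40 + 20 = 1170 kg.
Lower bound: ⌈1170/150⌉ = 8 vans.
Also, 9 crates each exceed 75 kg, and no two of those can share a van, so at least 9 vans are needed.
A packing using 9 vans:
  van 1: 140 = 140
  van 2: 130 + 20 = 150
  van 3: 120 = 120
  van 4: 120 = 120
  van 5: 120 = 120
  van 6: 100 + 50 = 150
  van 7: 90 + 40 = 130
  van 8: 90 = 90
  van 9: 80 + 70 = 150
This matches the lower bound, so 9 is optimal.

9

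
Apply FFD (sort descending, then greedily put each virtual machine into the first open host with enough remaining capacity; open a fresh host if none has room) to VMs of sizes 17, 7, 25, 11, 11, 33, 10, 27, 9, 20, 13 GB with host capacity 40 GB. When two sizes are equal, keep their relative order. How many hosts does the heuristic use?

Sorted descending: 33, 27, 25, 20, 17, 13, 11, 11, 10, 9, 7.
  33 → host 1 (new)  [load 33/40]
  27 → host 2 (new)  [load 27/40]
  25 → host 3 (new)  [load 25/40]
  20 → host 4 (new)  [load 20/40]
  17 → host 4  [load 37/40]
  13 → host 2  [load 40/40]
  11 → host 3  [load 36/40]
  11 → host 5 (new)  [load 11/40]
  10 → host 5  [load 21/40]
  9 → host 5  [load 30/40]
  7 → host 1  [load 40/40]
5 hosts opened.

5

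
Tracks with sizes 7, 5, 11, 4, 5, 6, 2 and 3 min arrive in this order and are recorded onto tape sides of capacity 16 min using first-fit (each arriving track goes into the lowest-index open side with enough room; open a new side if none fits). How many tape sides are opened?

3

  7 → side 1 (new)  [load 7/16]
  5 → side 1  [load 12/16]
  11 → side 2 (new)  [load 11/16]
  4 → side 1  [load 16/16]
  5 → side 2  [load 16/16]
  6 → side 3 (new)  [load 6/16]
  2 → side 3  [load 8/16]
  3 → side 3  [load 11/16]
3 tape sides opened.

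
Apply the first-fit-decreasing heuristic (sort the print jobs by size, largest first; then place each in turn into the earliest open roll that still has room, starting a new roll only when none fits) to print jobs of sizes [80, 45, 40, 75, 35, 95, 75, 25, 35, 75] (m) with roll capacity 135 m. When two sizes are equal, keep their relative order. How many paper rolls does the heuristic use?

5

Sorted descending: 95, 80, 75, 75, 75, 45, 40, 35, 35, 25.
  95 → roll 1 (new)  [load 95/135]
  80 → roll 2 (new)  [load 80/135]
  75 → roll 3 (new)  [load 75/135]
  75 → roll 4 (new)  [load 75/135]
  75 → roll 5 (new)  [load 75/135]
  45 → roll 2  [load 125/135]
  40 → roll 1  [load 135/135]
  35 → roll 3  [load 110/135]
  35 → roll 4  [load 110/135]
  25 → roll 3  [load 135/135]
5 paper rolls opened.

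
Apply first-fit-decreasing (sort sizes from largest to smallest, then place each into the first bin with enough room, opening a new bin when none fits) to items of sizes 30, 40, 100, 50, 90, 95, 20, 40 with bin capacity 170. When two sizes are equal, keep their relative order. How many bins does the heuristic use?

Sorted descending: 100, 95, 90, 50, 40, 40, 30, 20.
  100 → bin 1 (new)  [load 100/170]
  95 → bin 2 (new)  [load 95/170]
  90 → bin 3 (new)  [load 90/170]
  50 → bin 1  [load 150/170]
  40 → bin 2  [load 135/170]
  40 → bin 3  [load 130/170]
  30 → bin 2  [load 165/170]
  20 → bin 1  [load 170/170]
3 bins opened.

3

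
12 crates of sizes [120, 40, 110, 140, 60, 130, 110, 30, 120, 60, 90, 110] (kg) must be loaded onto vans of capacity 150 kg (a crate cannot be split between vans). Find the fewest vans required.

9

Total = 140 + 130 + 120 + 120 + 110 + 110 + 110 + 90 + 60 + 60 + 40 + 30 = 1120 kg.
Lower bound: ⌈1120/150⌉ = 8 vans.
A packing using 9 vans:
  van 1: 140 = 140
  van 2: 130 = 130
  van 3: 120 + 30 = 150
  van 4: 120 = 120
  van 5: 110 + 40 = 150
  van 6: 110 = 110
  van 7: 110 = 110
  van 8: 90 + 60 = 150
  van 9: 60 = 60
No arrangement into 8 vans stays within capacity, so 9 is optimal.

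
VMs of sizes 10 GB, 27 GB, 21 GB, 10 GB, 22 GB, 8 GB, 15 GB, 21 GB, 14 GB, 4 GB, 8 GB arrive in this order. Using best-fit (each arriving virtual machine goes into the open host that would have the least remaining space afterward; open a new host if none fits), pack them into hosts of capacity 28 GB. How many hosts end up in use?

7

  10 → host 1 (new)  [load 10/28]
  27 → host 2 (new)  [load 27/28]
  21 → host 3 (new)  [load 21/28]
  10 → host 1  [load 20/28]
  22 → host 4 (new)  [load 22/28]
  8 → host 1  [load 28/28]
  15 → host 5 (new)  [load 15/28]
  21 → host 6 (new)  [load 21/28]
  14 → host 7 (new)  [load 14/28]
  4 → host 4  [load 26/28]
  8 → host 5  [load 23/28]
7 hosts opened.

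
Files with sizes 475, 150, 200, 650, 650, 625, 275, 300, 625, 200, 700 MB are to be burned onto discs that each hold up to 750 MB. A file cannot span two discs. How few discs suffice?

Total = 700 + 650 + 650 + 625 + 625 + 475 + 300 + 275 + 200 + 200 + 150 = 4850 MB.
Lower bound: ⌈4850/750⌉ = 7 discs.
A packing using 8 discs:
  disc 1: 700 = 700
  disc 2: 650 = 650
  disc 3: 650 = 650
  disc 4: 625 = 625
  disc 5: 625 = 625
  disc 6: 475 + 275 = 750
  disc 7: 300 + 200 + 200 = 700
  disc 8: 150 = 150
No arrangement into 7 discs stays within capacity, so 8 is optimal.

8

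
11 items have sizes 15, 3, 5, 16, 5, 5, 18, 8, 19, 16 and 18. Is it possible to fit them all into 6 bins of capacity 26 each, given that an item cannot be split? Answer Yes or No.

A valid assignment using 6 bins:
  bin 1: 19 + 5 = 24
  bin 2: 18 + 8 = 26
  bin 3: 18 + 5 + 3 = 26
  bin 4: 16 + 5 = 21
  bin 5: 16 = 16
  bin 6: 15 = 15
Every load is within 26, so 6 bins suffice.

Yes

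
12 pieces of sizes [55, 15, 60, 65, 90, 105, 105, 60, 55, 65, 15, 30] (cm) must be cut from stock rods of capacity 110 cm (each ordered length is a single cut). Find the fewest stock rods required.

Total = 105 + 105 + 90 + 65 + 65 + 60 + 60 + 55 + 55 + 30 + 15 + 15 = 720 cm.
Lower bound: ⌈720/110⌉ = 7 stock rods.
A packing using 8 stock rods:
  stock rod 1: 105 = 105
  stock rod 2: 105 = 105
  stock rod 3: 90 + 15 = 105
  stock rod 4: 65 + 30 + 15 = 110
  stock rod 5: 65 = 65
  stock rod 6: 60 = 60
  stock rod 7: 60 = 60
  stock rod 8: 55 + 55 = 110
No arrangement into 7 stock rods stays within capacity, so 8 is optimal.

8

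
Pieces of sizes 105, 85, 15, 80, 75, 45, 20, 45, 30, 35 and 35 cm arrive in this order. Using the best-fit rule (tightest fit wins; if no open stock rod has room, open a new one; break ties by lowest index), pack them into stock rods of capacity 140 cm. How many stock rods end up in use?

  105 → stock rod 1 (new)  [load 105/140]
  85 → stock rod 2 (new)  [load 85/140]
  15 → stock rod 1  [load 120/140]
  80 → stock rod 3 (new)  [load 80/140]
  75 → stock rod 4 (new)  [load 75/140]
  45 → stock rod 2  [load 130/140]
  20 → stock rod 1  [load 140/140]
  45 → stock rod 3  [load 125/140]
  30 → stock rod 4  [load 105/140]
  35 → stock rod 4  [load 140/140]
  35 → stock rod 5 (new)  [load 35/140]
5 stock rods opened.

5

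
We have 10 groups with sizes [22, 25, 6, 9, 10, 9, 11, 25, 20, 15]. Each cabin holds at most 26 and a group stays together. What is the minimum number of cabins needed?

Total = 25 + 25 + 22 + 20 + 15 + 11 + 10 + 9 + 9 + 6 = 152.
Lower bound: ⌈152/26⌉ = 6 cabins.
A packing using 7 cabins:
  cabin 1: 25 = 25
  cabin 2: 25 = 25
  cabin 3: 22 = 22
  cabin 4: 20 + 6 = 26
  cabin 5: 15 + 11 = 26
  cabin 6: 10 + 9 = 19
  cabin 7: 9 = 9
No arrangement into 6 cabins stays within capacity, so 7 is optimal.

7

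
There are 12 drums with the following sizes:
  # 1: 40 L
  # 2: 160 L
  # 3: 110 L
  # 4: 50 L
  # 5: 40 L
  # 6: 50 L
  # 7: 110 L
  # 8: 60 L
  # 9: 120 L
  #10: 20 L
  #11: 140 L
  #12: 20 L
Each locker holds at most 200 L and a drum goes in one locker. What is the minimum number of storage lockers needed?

Total = 160 + 140 + 120 + 110 + 110 + 60 + 50 + 50 + 40 + 40 + 20 + 20 = 920 L.
Lower bound: ⌈920/200⌉ = 5 storage lockers.
A packing using 5 storage lockers:
  locker 1: 160 + 40 = 200
  locker 2: 140 + 60 = 200
  locker 3: 120 + 50 + 20 = 190
  locker 4: 110 + 50 + 40 = 200
  locker 5: 110 + 20 = 130
This matches the lower bound, so 5 is optimal.

5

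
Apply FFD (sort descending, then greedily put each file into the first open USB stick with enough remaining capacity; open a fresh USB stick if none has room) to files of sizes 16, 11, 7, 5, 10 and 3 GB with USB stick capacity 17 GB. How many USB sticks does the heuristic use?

4

Sorted descending: 16, 11, 10, 7, 5, 3.
  16 → USB stick 1 (new)  [load 16/17]
  11 → USB stick 2 (new)  [load 11/17]
  10 → USB stick 3 (new)  [load 10/17]
  7 → USB stick 3  [load 17/17]
  5 → USB stick 2  [load 16/17]
  3 → USB stick 4 (new)  [load 3/17]
4 USB sticks opened.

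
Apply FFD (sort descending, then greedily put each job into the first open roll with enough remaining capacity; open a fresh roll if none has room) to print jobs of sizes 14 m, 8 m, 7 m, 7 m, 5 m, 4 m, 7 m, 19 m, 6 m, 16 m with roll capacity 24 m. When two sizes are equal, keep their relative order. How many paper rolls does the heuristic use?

Sorted descending: 19, 16, 14, 8, 7, 7, 7, 6, 5, 4.
  19 → roll 1 (new)  [load 19/24]
  16 → roll 2 (new)  [load 16/24]
  14 → roll 3 (new)  [load 14/24]
  8 → roll 2  [load 24/24]
  7 → roll 3  [load 21/24]
  7 → roll 4 (new)  [load 7/24]
  7 → roll 4  [load 14/24]
  6 → roll 4  [load 20/24]
  5 → roll 1  [load 24/24]
  4 → roll 4  [load 24/24]
4 paper rolls opened.

4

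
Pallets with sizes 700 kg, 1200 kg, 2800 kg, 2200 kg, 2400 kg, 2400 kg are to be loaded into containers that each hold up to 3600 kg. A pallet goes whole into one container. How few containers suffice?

Total = 2800 + 2400 + 2400 + 2200 + 1200 + 700 = 11700 kg.
Lower bound: ⌈11700/3600⌉ = 4 containers.
A packing using 4 containers:
  container 1: 2800 + 700 = 3500
  container 2: 2400 + 1200 = 3600
  container 3: 2400 = 2400
  container 4: 2200 = 2200
This matches the lower bound, so 4 is optimal.

4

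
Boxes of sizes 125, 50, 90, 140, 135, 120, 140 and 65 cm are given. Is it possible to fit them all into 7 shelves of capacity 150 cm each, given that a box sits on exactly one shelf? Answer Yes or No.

A valid assignment using 7 shelves:
  shelf 1: 140 = 140
  shelf 2: 140 = 140
  shelf 3: 135 = 135
  shelf 4: 125 = 125
  shelf 5: 120 = 120
  shelf 6: 90 + 50 = 140
  shelf 7: 65 = 65
Every load is within 150 cm, so 7 shelves suffice.

Yes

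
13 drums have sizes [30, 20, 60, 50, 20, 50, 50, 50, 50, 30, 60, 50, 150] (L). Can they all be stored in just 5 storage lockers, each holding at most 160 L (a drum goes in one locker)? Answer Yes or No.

A valid assignment using 5 storage lockers:
  locker 1: 150 = 150
  locker 2: 60 + 60 + 30 = 150
  locker 3: 50 + 50 + 50 = 150
  locker 4: 50 + 50 + 50 = 150
  locker 5: 30 + 20 + 20 = 70
Every load is within 160 L, so 5 storage lockers suffice.

Yes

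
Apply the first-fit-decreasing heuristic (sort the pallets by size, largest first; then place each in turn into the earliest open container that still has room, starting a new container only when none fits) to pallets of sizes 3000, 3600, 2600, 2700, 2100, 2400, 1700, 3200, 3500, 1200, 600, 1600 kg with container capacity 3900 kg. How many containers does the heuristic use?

9

Sorted descending: 3600, 3500, 3200, 3000, 2700, 2600, 2400, 2100, 1700, 1600, 1200, 600.
  3600 → container 1 (new)  [load 3600/3900]
  3500 → container 2 (new)  [load 3500/3900]
  3200 → container 3 (new)  [load 3200/3900]
  3000 → container 4 (new)  [load 3000/3900]
  2700 → container 5 (new)  [load 2700/3900]
  2600 → container 6 (new)  [load 2600/3900]
  2400 → container 7 (new)  [load 2400/3900]
  2100 → container 8 (new)  [load 2100/3900]
  1700 → container 8  [load 3800/3900]
  1600 → container 9 (new)  [load 1600/3900]
  1200 → container 5  [load 3900/3900]
  600 → container 3  [load 3800/3900]
9 containers opened.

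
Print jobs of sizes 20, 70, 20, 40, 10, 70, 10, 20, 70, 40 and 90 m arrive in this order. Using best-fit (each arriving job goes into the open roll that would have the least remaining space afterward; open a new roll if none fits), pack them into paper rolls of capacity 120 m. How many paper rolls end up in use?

5

  20 → roll 1 (new)  [load 20/120]
  70 → roll 1  [load 90/120]
  20 → roll 1  [load 110/120]
  40 → roll 2 (new)  [load 40/120]
  10 → roll 1  [load 120/120]
  70 → roll 2  [load 110/120]
  10 → roll 2  [load 120/120]
  20 → roll 3 (new)  [load 20/120]
  70 → roll 3  [load 90/120]
  40 → roll 4 (new)  [load 40/120]
  90 → roll 5 (new)  [load 90/120]
5 paper rolls opened.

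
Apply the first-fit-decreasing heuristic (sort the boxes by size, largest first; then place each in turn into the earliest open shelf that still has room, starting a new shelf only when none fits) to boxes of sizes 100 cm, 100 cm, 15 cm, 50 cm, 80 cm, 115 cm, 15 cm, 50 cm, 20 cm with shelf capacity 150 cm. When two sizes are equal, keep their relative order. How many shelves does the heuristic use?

Sorted descending: 115, 100, 100, 80, 50, 50, 20, 15, 15.
  115 → shelf 1 (new)  [load 115/150]
  100 → shelf 2 (new)  [load 100/150]
  100 → shelf 3 (new)  [load 100/150]
  80 → shelf 4 (new)  [load 80/150]
  50 → shelf 2  [load 150/150]
  50 → shelf 3  [load 150/150]
  20 → shelf 1  [load 135/150]
  15 → shelf 1  [load 150/150]
  15 → shelf 4  [load 95/150]
4 shelves opened.

4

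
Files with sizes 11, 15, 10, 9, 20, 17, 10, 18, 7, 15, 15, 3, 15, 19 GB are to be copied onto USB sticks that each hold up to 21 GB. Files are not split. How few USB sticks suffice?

11

Total = 20 + 19 + 18 + 17 + 15 + 15 + 15 + 15 + 11 + 10 + 10 + 9 + 7 + 3 = 184 GB.
Lower bound: ⌈184/21⌉ = 9 USB sticks.
A packing using 11 USB sticks:
  USB stick 1: 20 = 20
  USB stick 2: 19 = 19
  USB stick 3: 18 + 3 = 21
  USB stick 4: 17 = 17
  USB stick 5: 15 = 15
  USB stick 6: 15 = 15
  USB stick 7: 15 = 15
  USB stick 8: 15 = 15
  USB stick 9: 11 + 10 = 21
  USB stick 10: 10 + 9 = 19
  USB stick 11: 7 = 7
No arrangement into 10 USB sticks stays within capacity, so 11 is optimal.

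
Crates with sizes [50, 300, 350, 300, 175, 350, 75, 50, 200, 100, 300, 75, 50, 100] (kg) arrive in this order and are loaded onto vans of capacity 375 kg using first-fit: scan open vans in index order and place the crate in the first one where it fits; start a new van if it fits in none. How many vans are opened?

  50 → van 1 (new)  [load 50/375]
  300 → van 1  [load 350/375]
  350 → van 2 (new)  [load 350/375]
  300 → van 3 (new)  [load 300/375]
  175 → van 4 (new)  [load 175/375]
  350 → van 5 (new)  [load 350/375]
  75 → van 3  [load 375/375]
  50 → van 4  [load 225/375]
  200 → van 6 (new)  [load 200/375]
  100 → van 4  [load 325/375]
  300 → van 7 (new)  [load 300/375]
  75 → van 6  [load 275/375]
  50 → van 4  [load 375/375]
  100 → van 6  [load 375/375]
7 vans opened.

7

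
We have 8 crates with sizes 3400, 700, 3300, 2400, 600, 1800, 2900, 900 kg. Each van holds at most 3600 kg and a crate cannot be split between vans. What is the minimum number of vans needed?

Total = 3400 + 3300 + 2900 + 2400 + 1800 + 900 + 700 + 600 = 16000 kg.
Lower bound: ⌈16000/3600⌉ = 5 vans.
A packing using 5 vans:
  van 1: 3400 = 3400
  van 2: 3300 = 3300
  van 3: 2900 + 700 = 3600
  van 4: 2400 + 900 = 3300
  van 5: 1800 + 600 = 2400
This matches the lower bound, so 5 is optimal.

5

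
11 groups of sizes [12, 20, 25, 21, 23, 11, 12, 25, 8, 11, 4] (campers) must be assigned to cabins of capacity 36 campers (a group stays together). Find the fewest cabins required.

5

Total = 25 + 25 + 23 + 21 + 20 + 12 + 12 + 11 + 11 + 8 + 4 = 172 campers.
Lower bound: ⌈172/36⌉ = 5 cabins.
A packing using 5 cabins:
  cabin 1: 25 + 11 = 36
  cabin 2: 25 + 11 = 36
  cabin 3: 23 + 12 = 35
  cabin 4: 21 + 12 = 33
  cabin 5: 20 + 8 + 4 = 32
This matches the lower bound, so 5 is optimal.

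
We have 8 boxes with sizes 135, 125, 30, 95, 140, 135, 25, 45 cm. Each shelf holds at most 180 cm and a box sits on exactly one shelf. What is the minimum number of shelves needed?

5

Total = 140 + 135 + 135 + 125 + 95 + 45 + 30 + 25 = 730 cm.
Lower bound: ⌈730/180⌉ = 5 shelves.
A packing using 5 shelves:
  shelf 1: 140 + 30 = 170
  shelf 2: 135 + 45 = 180
  shelf 3: 135 + 25 = 160
  shelf 4: 125 = 125
  shelf 5: 95 = 95
This matches the lower bound, so 5 is optimal.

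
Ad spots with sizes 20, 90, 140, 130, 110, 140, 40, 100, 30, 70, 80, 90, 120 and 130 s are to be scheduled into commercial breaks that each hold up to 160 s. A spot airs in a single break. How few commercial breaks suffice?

Total = 140 + 140 + 130 + 130 + 120 + 110 + 100 + 90 + 90 + 80 + 70 + 40 + 30 + 20 = 1290 s.
Lower bound: ⌈1290/160⌉ = 9 commercial breaks.
A packing using 10 commercial breaks:
  break 1: 140 + 20 = 160
  break 2: 140 = 140
  break 3: 130 + 30 = 160
  break 4: 130 = 130
  break 5: 120 + 40 = 160
  break 6: 110 = 110
  break 7: 100 = 100
  break 8: 90 + 70 = 160
  break 9: 90 = 90
  break 10: 80 = 80
No arrangement into 9 commercial breaks stays within capacity, so 10 is optimal.

10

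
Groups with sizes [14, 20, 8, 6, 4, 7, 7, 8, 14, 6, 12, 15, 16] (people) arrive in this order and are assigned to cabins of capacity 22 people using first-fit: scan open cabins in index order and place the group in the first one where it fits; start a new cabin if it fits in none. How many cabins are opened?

  14 → cabin 1 (new)  [load 14/22]
  20 → cabin 2 (new)  [load 20/22]
  8 → cabin 1  [load 22/22]
  6 → cabin 3 (new)  [load 6/22]
  4 → cabin 3  [load 10/22]
  7 → cabin 3  [load 17/22]
  7 → cabin 4 (new)  [load 7/22]
  8 → cabin 4  [load 15/22]
  14 → cabin 5 (new)  [load 14/22]
  6 → cabin 4  [load 21/22]
  12 → cabin 6 (new)  [load 12/22]
  15 → cabin 7 (new)  [load 15/22]
  16 → cabin 8 (new)  [load 16/22]
8 cabins opened.

8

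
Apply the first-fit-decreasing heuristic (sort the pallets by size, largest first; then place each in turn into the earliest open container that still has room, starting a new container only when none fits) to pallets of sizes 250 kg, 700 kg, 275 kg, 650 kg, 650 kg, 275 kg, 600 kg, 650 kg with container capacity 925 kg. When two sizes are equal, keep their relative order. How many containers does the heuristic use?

Sorted descending: 700, 650, 650, 650, 600, 275, 275, 250.
  700 → container 1 (new)  [load 700/925]
  650 → container 2 (new)  [load 650/925]
  650 → container 3 (new)  [load 650/925]
  650 → container 4 (new)  [load 650/925]
  600 → container 5 (new)  [load 600/925]
  275 → container 2  [load 925/925]
  275 → container 3  [load 925/925]
  250 → container 4  [load 900/925]
5 containers opened.

5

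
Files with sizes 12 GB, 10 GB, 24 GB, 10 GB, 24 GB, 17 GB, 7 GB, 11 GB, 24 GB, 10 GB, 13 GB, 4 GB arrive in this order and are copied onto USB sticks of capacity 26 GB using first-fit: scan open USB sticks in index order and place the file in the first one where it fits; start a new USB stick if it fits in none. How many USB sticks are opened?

8

  12 → USB stick 1 (new)  [load 12/26]
  10 → USB stick 1  [load 22/26]
  24 → USB stick 2 (new)  [load 24/26]
  10 → USB stick 3 (new)  [load 10/26]
  24 → USB stick 4 (new)  [load 24/26]
  17 → USB stick 5 (new)  [load 17/26]
  7 → USB stick 3  [load 17/26]
  11 → USB stick 6 (new)  [load 11/26]
  24 → USB stick 7 (new)  [load 24/26]
  10 → USB stick 6  [load 21/26]
  13 → USB stick 8 (new)  [load 13/26]
  4 → USB stick 1  [load 26/26]
8 USB sticks opened.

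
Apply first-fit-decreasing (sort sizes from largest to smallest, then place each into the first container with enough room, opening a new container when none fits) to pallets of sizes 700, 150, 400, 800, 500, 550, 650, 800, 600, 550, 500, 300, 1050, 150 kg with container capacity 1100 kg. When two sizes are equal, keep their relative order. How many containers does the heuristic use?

8

Sorted descending: 1050, 800, 800, 700, 650, 600, 550, 550, 500, 500, 400, 300, 150, 150.
  1050 → container 1 (new)  [load 1050/1100]
  800 → container 2 (new)  [load 800/1100]
  800 → container 3 (new)  [load 800/1100]
  700 → container 4 (new)  [load 700/1100]
  650 → container 5 (new)  [load 650/1100]
  600 → container 6 (new)  [load 600/1100]
  550 → container 7 (new)  [load 550/1100]
  550 → container 7  [load 1100/1100]
  500 → container 6  [load 1100/1100]
  500 → container 8 (new)  [load 500/1100]
  400 → container 4  [load 1100/1100]
  300 → container 2  [load 1100/1100]
  150 → container 3  [load 950/1100]
  150 → container 3  [load 1100/1100]
8 containers opened.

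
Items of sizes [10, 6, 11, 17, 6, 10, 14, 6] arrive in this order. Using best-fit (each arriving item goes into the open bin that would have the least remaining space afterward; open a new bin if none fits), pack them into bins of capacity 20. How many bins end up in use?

5

  10 → bin 1 (new)  [load 10/20]
  6 → bin 1  [load 16/20]
  11 → bin 2 (new)  [load 11/20]
  17 → bin 3 (new)  [load 17/20]
  6 → bin 2  [load 17/20]
  10 → bin 4 (new)  [load 10/20]
  14 → bin 5 (new)  [load 14/20]
  6 → bin 5  [load 20/20]
5 bins opened.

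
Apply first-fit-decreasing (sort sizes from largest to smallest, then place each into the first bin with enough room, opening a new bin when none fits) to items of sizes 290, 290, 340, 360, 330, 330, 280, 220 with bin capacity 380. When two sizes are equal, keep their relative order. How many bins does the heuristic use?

Sorted descending: 360, 340, 330, 330, 290, 290, 280, 220.
  360 → bin 1 (new)  [load 360/380]
  340 → bin 2 (new)  [load 340/380]
  330 → bin 3 (new)  [load 330/380]
  330 → bin 4 (new)  [load 330/380]
  290 → bin 5 (new)  [load 290/380]
  290 → bin 6 (new)  [load 290/380]
  280 → bin 7 (new)  [load 280/380]
  220 → bin 8 (new)  [load 220/380]
8 bins opened.

8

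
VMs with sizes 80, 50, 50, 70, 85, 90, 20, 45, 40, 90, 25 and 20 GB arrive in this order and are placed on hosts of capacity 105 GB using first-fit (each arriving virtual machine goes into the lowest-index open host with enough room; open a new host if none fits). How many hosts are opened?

7

  80 → host 1 (new)  [load 80/105]
  50 → host 2 (new)  [load 50/105]
  50 → host 2  [load 100/105]
  70 → host 3 (new)  [load 70/105]
  85 → host 4 (new)  [load 85/105]
  90 → host 5 (new)  [load 90/105]
  20 → host 1  [load 100/105]
  45 → host 6 (new)  [load 45/105]
  40 → host 6  [load 85/105]
  90 → host 7 (new)  [load 90/105]
  25 → host 3  [load 95/105]
  20 → host 4  [load 105/105]
7 hosts opened.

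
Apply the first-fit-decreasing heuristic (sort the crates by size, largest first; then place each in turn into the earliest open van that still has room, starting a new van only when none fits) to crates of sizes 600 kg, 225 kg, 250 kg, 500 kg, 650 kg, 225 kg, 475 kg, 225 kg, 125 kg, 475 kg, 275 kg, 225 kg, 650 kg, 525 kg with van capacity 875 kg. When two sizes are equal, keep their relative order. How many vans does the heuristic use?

Sorted descending: 650, 650, 600, 525, 500, 475, 475, 275, 250, 225, 225, 225, 225, 125.
  650 → van 1 (new)  [load 650/875]
  650 → van 2 (new)  [load 650/875]
  600 → van 3 (new)  [load 600/875]
  525 → van 4 (new)  [load 525/875]
  500 → van 5 (new)  [load 500/875]
  475 → van 6 (new)  [load 475/875]
  475 → van 7 (new)  [load 475/875]
  275 → van 3  [load 875/875]
  250 → van 4  [load 775/875]
  225 → van 1  [load 875/875]
  225 → van 2  [load 875/875]
  225 → van 5  [load 725/875]
  225 → van 6  [load 700/875]
  125 → van 5  [load 850/875]
7 vans opened.

7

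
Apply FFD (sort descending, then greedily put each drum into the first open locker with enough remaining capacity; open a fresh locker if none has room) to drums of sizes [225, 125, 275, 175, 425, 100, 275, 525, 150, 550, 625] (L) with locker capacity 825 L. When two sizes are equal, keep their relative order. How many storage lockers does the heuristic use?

5

Sorted descending: 625, 550, 525, 425, 275, 275, 225, 175, 150, 125, 100.
  625 → locker 1 (new)  [load 625/825]
  550 → locker 2 (new)  [load 550/825]
  525 → locker 3 (new)  [load 525/825]
  425 → locker 4 (new)  [load 425/825]
  275 → locker 2  [load 825/825]
  275 → locker 3  [load 800/825]
  225 → locker 4  [load 650/825]
  175 → locker 1  [load 800/825]
  150 → locker 4  [load 800/825]
  125 → locker 5 (new)  [load 125/825]
  100 → locker 5  [load 225/825]
5 storage lockers opened.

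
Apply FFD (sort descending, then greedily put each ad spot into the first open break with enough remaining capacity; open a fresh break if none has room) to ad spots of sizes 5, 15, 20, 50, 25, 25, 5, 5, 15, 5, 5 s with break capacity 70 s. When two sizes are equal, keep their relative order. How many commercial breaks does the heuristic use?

3

Sorted descending: 50, 25, 25, 20, 15, 15, 5, 5, 5, 5, 5.
  50 → break 1 (new)  [load 50/70]
  25 → break 2 (new)  [load 25/70]
  25 → break 2  [load 50/70]
  20 → break 1  [load 70/70]
  15 → break 2  [load 65/70]
  15 → break 3 (new)  [load 15/70]
  5 → break 2  [load 70/70]
  5 → break 3  [load 20/70]
  5 → break 3  [load 25/70]
  5 → break 3  [load 30/70]
  5 → break 3  [load 35/70]
3 commercial breaks opened.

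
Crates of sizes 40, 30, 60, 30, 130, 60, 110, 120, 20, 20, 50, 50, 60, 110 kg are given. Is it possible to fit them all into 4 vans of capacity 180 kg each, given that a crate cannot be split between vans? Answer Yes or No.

No

Total = 890 kg; ⌈890/180⌉ = 5.
At least 5 vans are required, but only 4 are allowed.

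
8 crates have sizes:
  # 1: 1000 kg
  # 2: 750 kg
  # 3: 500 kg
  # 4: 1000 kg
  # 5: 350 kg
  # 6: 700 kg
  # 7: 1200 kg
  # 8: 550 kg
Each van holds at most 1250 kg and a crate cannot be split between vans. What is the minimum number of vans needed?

6

Total = 1200 + 1000 + 1000 + 750 + 700 + 550 + 500 + 350 = 6050 kg.
Lower bound: ⌈6050/1250⌉ = 5 vans.
A packing using 6 vans:
  van 1: 1200 = 1200
  van 2: 1000 = 1000
  van 3: 1000 = 1000
  van 4: 750 + 500 = 1250
  van 5: 700 + 550 = 1250
  van 6: 350 = 350
No arrangement into 5 vans stays within capacity, so 6 is optimal.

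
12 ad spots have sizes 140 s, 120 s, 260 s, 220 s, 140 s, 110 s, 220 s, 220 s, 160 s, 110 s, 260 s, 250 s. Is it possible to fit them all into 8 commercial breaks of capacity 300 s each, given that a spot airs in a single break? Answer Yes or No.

No

Total = 2210 s; ⌈2210/300⌉ = 8.
The bound of 8 does not rule out 8, but exhaustive search shows no assignment into 8 commercial breaks of capacity 300 s exists — the minimum is 9.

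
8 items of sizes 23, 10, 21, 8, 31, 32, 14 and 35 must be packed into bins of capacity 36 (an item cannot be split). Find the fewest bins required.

Total = 35 + 32 + 31 + 23 + 21 + 14 + 10 + 8 = 174.
Lower bound: ⌈174/36⌉ = 5 bins.
A packing using 6 bins:
  bin 1: 35 = 35
  bin 2: 32 = 32
  bin 3: 31 = 31
  bin 4: 23 + 10 = 33
  bin 5: 21 + 14 = 35
  bin 6: 8 = 8
No arrangement into 5 bins stays within capacity, so 6 is optimal.

6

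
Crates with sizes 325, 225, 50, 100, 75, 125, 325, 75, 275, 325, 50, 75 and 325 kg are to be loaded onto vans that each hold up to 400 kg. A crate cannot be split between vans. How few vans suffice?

Total = 325 + 325 + 325 + 325 + 275 + 225 + 125 + 100 + 75 + 75 + 75 + 50 + 50 = 2350 kg.
Lower bound: ⌈2350/400⌉ = 6 vans.
A packing using 6 vans:
  van 1: 325 + 75 = 400
  van 2: 325 + 75 = 400
  van 3: 325 + 75 = 400
  van 4: 325 + 50 = 375
  van 5: 275 + 125 = 400
  van 6: 225 + 100 + 50 = 375
This matches the lower bound, so 6 is optimal.

6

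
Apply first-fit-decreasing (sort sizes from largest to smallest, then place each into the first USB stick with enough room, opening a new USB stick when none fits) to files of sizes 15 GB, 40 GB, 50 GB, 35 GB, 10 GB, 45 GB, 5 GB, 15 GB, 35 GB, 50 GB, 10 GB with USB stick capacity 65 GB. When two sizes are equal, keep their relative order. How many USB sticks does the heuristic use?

6

Sorted descending: 50, 50, 45, 40, 35, 35, 15, 15, 10, 10, 5.
  50 → USB stick 1 (new)  [load 50/65]
  50 → USB stick 2 (new)  [load 50/65]
  45 → USB stick 3 (new)  [load 45/65]
  40 → USB stick 4 (new)  [load 40/65]
  35 → USB stick 5 (new)  [load 35/65]
  35 → USB stick 6 (new)  [load 35/65]
  15 → USB stick 1  [load 65/65]
  15 → USB stick 2  [load 65/65]
  10 → USB stick 3  [load 55/65]
  10 → USB stick 3  [load 65/65]
  5 → USB stick 4  [load 45/65]
6 USB sticks opened.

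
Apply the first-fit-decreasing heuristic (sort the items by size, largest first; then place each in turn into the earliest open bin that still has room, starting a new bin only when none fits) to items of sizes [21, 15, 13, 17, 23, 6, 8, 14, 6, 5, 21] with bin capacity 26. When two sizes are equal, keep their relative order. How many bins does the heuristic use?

Sorted descending: 23, 21, 21, 17, 15, 14, 13, 8, 6, 6, 5.
  23 → bin 1 (new)  [load 23/26]
  21 → bin 2 (new)  [load 21/26]
  21 → bin 3 (new)  [load 21/26]
  17 → bin 4 (new)  [load 17/26]
  15 → bin 5 (new)  [load 15/26]
  14 → bin 6 (new)  [load 14/26]
  13 → bin 7 (new)  [load 13/26]
  8 → bin 4  [load 25/26]
  6 → bin 5  [load 21/26]
  6 → bin 6  [load 20/26]
  5 → bin 2  [load 26/26]
7 bins opened.

7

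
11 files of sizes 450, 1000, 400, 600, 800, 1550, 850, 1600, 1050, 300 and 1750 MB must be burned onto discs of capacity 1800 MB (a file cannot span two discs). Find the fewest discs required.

7

Total = 1750 + 1600 + 1550 + 1050 + 1000 + 850 + 800 + 600 + 450 + 400 + 300 = 10350 MB.
Lower bound: ⌈10350/1800⌉ = 6 discs.
A packing using 7 discs:
  disc 1: 1750 = 1750
  disc 2: 1600 = 1600
  disc 3: 1550 = 1550
  disc 4: 1050 + 600 = 1650
  disc 5: 1000 + 800 = 1800
  disc 6: 850 + 450 + 400 = 1700
  disc 7: 300 = 300
No arrangement into 6 discs stays within capacity, so 7 is optimal.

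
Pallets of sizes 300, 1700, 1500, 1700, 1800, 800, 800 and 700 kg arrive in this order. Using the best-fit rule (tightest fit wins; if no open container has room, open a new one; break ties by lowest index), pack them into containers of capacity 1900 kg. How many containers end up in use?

6

  300 → container 1 (new)  [load 300/1900]
  1700 → container 2 (new)  [load 1700/1900]
  1500 → container 1  [load 1800/1900]
  1700 → container 3 (new)  [load 1700/1900]
  1800 → container 4 (new)  [load 1800/1900]
  800 → container 5 (new)  [load 800/1900]
  800 → container 5  [load 1600/1900]
  700 → container 6 (new)  [load 700/1900]
6 containers opened.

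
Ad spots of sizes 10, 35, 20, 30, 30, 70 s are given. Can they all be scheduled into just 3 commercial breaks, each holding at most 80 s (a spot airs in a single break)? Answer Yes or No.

Yes

A valid assignment using 3 commercial breaks:
  break 1: 70 + 10 = 80
  break 2: 35 + 30 = 65
  break 3: 30 + 20 = 50
Every load is within 80 s, so 3 commercial breaks suffice.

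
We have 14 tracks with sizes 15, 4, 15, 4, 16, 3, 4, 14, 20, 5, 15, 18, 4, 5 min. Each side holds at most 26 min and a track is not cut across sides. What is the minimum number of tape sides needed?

7

Total = 20 + 18 + 16 + 15 + 15 + 15 + 14 + 5 + 5 + 4 + 4 + 4 + 4 + 3 = 142 min.
Lower bound: ⌈142/26⌉ = 6 tape sides.
Also, 7 tracks each exceed 13 min, and no two of those can share a side, so at least 7 tape sides are needed.
A packing using 7 tape sides:
  side 1: 20 + 5 = 25
  side 2: 18 + 5 + 3 = 26
  side 3: 16 + 4 + 4 = 24
  side 4: 15 + 4 + 4 = 23
  side 5: 15 = 15
  side 6: 15 = 15
  side 7: 14 = 14
This matches the lower bound, so 7 is optimal.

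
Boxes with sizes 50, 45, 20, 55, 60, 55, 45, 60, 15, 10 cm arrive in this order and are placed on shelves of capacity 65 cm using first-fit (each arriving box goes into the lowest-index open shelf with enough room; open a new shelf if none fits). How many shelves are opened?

  50 → shelf 1 (new)  [load 50/65]
  45 → shelf 2 (new)  [load 45/65]
  20 → shelf 2  [load 65/65]
  55 → shelf 3 (new)  [load 55/65]
  60 → shelf 4 (new)  [load 60/65]
  55 → shelf 5 (new)  [load 55/65]
  45 → shelf 6 (new)  [load 45/65]
  60 → shelf 7 (new)  [load 60/65]
  15 → shelf 1  [load 65/65]
  10 → shelf 3  [load 65/65]
7 shelves opened.

7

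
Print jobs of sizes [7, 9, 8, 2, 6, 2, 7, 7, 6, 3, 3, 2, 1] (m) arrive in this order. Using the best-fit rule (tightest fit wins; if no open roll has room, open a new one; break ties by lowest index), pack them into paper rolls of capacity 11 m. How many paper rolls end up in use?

7

  7 → roll 1 (new)  [load 7/11]
  9 → roll 2 (new)  [load 9/11]
  8 → roll 3 (new)  [load 8/11]
  2 → roll 2  [load 11/11]
  6 → roll 4 (new)  [load 6/11]
  2 → roll 3  [load 10/11]
  7 → roll 5 (new)  [load 7/11]
  7 → roll 6 (new)  [load 7/11]
  6 → roll 7 (new)  [load 6/11]
  3 → roll 1  [load 10/11]
  3 → roll 5  [load 10/11]
  2 → roll 6  [load 9/11]
  1 → roll 1  [load 11/11]
7 paper rolls opened.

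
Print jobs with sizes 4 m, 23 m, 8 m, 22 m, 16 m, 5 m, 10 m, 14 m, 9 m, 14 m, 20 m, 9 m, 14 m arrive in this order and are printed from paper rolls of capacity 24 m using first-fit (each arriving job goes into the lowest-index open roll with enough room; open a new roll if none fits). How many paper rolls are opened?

8

  4 → roll 1 (new)  [load 4/24]
  23 → roll 2 (new)  [load 23/24]
  8 → roll 1  [load 12/24]
  22 → roll 3 (new)  [load 22/24]
  16 → roll 4 (new)  [load 16/24]
  5 → roll 1  [load 17/24]
  10 → roll 5 (new)  [load 10/24]
  14 → roll 5  [load 24/24]
  9 → roll 6 (new)  [load 9/24]
  14 → roll 6  [load 23/24]
  20 → roll 7 (new)  [load 20/24]
  9 → roll 8 (new)  [load 9/24]
  14 → roll 8  [load 23/24]
8 paper rolls opened.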